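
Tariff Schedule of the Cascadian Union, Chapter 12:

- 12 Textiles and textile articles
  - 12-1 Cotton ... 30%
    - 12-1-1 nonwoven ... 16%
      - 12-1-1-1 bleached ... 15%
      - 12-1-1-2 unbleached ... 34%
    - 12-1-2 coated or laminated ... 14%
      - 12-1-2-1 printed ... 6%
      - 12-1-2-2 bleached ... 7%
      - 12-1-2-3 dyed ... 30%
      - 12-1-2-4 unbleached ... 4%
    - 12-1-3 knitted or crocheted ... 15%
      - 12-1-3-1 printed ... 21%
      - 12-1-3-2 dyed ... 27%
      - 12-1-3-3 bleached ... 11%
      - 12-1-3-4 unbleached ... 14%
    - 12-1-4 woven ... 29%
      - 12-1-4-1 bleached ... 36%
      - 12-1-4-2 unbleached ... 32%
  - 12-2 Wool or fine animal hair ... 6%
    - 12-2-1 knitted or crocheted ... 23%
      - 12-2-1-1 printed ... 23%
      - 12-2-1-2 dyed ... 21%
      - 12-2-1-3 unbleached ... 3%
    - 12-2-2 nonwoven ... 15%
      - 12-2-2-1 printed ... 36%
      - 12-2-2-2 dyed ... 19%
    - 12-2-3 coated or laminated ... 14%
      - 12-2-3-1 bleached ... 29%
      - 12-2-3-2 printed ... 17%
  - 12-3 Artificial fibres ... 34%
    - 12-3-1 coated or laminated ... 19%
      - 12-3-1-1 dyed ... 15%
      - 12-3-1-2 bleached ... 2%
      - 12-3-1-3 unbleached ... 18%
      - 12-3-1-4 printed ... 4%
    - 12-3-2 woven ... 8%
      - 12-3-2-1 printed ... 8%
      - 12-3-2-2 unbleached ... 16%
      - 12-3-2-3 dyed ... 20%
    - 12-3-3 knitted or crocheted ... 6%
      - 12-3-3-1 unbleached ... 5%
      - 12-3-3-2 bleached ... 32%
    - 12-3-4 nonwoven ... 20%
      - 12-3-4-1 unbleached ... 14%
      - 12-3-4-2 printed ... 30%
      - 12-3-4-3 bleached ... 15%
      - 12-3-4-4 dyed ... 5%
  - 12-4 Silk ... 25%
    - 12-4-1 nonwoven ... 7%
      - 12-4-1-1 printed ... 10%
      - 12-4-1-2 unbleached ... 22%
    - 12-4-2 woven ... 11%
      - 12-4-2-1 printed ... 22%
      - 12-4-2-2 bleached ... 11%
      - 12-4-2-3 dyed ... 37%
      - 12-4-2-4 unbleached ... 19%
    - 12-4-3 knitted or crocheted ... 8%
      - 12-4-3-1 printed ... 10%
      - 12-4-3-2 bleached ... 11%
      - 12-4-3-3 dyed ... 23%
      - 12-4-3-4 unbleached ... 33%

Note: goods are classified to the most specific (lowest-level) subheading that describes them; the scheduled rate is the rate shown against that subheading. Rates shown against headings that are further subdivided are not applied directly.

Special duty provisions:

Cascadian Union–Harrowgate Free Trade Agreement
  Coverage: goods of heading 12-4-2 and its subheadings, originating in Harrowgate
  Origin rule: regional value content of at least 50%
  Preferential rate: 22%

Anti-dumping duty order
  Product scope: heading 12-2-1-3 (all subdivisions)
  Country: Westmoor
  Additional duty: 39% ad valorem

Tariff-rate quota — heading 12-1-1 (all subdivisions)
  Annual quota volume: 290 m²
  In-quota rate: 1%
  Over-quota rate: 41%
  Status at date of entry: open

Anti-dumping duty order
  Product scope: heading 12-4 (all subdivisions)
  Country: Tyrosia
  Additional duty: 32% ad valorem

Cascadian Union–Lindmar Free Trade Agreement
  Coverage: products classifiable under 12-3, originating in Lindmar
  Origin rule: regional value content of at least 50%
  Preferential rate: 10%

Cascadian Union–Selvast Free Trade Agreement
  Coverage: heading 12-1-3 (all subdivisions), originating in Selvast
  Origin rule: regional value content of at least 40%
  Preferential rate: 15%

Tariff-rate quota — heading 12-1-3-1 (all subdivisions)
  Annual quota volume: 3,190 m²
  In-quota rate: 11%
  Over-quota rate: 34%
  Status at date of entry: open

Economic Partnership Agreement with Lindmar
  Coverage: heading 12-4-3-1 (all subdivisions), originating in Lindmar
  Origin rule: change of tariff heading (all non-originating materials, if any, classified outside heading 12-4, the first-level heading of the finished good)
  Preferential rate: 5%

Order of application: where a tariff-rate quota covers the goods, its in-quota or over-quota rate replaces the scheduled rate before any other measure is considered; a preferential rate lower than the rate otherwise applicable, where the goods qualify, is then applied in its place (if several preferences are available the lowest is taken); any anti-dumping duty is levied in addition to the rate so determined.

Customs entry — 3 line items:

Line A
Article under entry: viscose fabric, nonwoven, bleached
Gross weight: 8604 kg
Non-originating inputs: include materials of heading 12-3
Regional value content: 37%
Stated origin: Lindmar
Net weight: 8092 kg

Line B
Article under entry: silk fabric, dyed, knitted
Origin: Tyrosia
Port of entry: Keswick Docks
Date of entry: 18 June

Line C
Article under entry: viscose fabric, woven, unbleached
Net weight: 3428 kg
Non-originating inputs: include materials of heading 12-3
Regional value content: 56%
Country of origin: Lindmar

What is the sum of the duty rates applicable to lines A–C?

80%

Line A: viscose → 12-3; nonwoven → 12-3-4; bleached → 12-3-4-3. Scheduled 15%. Lindmar agreement on 12-3: RVC < 50%; Lindmar agreement on 12-4-3-1: 12-3-4-3 not covered. → 15%.
Line B: silk → 12-4; knitted → 12-4-3; dyed → 12-4-3-3. Scheduled 23%. anti-dumping (Tyrosia, 12-4): +32%; total 23% + 32% = 55%. → 55%.
Line C: viscose → 12-3; woven → 12-3-2; unbleached → 12-3-2-2. Scheduled 16%. Lindmar agreement on 12-3: RVC ≥ 50% → 10% available; Lindmar agreement on 12-4-3-1: 12-3-2-2 not covered; preferential 10%. → 10%.
Sum: 15% + 55% + 10% = 80%.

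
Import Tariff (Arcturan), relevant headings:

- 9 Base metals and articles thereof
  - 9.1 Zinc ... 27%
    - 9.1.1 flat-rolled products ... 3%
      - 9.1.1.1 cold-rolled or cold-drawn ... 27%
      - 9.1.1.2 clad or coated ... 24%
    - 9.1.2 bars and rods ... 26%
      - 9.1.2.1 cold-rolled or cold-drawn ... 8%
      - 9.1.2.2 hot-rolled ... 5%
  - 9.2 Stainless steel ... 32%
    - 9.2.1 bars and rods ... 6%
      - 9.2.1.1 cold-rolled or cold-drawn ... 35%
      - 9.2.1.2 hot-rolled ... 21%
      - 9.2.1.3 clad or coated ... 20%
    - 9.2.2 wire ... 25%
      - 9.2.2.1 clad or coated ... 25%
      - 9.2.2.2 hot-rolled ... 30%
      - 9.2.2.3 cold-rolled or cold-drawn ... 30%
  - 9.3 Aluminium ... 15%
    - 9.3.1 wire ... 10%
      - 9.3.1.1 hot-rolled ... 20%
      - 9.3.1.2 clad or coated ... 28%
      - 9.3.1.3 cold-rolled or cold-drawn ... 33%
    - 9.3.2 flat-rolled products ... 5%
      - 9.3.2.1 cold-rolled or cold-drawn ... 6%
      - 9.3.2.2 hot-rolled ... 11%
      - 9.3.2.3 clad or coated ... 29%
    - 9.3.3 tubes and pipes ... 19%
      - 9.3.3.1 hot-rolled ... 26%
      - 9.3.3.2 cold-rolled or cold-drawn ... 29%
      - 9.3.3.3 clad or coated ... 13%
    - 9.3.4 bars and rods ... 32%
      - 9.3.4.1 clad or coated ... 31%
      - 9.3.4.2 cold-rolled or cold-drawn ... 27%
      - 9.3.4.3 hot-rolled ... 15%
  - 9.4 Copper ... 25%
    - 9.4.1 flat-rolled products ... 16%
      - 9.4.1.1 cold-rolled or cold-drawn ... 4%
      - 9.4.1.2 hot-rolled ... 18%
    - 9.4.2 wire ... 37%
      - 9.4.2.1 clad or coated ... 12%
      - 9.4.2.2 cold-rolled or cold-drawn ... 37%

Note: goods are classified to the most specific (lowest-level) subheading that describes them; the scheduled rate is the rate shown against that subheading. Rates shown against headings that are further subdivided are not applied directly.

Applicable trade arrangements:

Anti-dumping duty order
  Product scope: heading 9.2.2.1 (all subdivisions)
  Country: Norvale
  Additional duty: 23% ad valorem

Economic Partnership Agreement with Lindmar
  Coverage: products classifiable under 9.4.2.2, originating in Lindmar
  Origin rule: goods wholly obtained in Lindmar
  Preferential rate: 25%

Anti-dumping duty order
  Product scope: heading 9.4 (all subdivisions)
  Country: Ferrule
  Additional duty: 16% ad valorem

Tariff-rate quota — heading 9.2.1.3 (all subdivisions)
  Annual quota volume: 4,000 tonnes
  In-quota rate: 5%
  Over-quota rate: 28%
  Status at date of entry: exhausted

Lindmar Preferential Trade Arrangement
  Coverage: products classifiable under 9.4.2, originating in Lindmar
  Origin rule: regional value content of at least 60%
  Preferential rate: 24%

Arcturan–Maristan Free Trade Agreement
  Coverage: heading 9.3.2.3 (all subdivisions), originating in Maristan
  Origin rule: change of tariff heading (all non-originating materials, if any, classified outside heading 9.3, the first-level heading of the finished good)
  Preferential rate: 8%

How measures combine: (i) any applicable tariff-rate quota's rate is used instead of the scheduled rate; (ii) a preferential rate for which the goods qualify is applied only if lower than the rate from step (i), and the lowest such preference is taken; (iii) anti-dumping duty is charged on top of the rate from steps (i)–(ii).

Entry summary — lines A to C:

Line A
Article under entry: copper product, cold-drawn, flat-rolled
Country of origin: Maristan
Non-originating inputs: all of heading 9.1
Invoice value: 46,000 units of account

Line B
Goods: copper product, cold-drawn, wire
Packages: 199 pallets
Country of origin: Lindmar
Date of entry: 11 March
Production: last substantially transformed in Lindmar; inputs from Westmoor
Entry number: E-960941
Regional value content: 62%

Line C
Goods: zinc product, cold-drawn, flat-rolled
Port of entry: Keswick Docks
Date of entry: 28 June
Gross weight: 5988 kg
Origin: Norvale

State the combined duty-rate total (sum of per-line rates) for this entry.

55%

Line A: copper → 9.4; flat-rolled → 9.4.1; cold-drawn → 9.4.1.1. Scheduled 4%. Maristan agreement on 9.3.2.3: 9.4.1.1 not covered. → 4%.
Line B: copper → 9.4; wire → 9.4.2; cold-drawn → 9.4.2.2. Scheduled 37%. Lindmar agreement on 9.4.2.2: not wholly obtained; Lindmar agreement on 9.4.2: RVC ≥ 60% → 24% available; preferential 24%. → 24%.
Line C: zinc → 9.1; flat-rolled → 9.1.1; cold-drawn → 9.1.1.1. Scheduled 27%. No special measure applies. → 27%.
Sum: 4% + 24% + 27% = 55%.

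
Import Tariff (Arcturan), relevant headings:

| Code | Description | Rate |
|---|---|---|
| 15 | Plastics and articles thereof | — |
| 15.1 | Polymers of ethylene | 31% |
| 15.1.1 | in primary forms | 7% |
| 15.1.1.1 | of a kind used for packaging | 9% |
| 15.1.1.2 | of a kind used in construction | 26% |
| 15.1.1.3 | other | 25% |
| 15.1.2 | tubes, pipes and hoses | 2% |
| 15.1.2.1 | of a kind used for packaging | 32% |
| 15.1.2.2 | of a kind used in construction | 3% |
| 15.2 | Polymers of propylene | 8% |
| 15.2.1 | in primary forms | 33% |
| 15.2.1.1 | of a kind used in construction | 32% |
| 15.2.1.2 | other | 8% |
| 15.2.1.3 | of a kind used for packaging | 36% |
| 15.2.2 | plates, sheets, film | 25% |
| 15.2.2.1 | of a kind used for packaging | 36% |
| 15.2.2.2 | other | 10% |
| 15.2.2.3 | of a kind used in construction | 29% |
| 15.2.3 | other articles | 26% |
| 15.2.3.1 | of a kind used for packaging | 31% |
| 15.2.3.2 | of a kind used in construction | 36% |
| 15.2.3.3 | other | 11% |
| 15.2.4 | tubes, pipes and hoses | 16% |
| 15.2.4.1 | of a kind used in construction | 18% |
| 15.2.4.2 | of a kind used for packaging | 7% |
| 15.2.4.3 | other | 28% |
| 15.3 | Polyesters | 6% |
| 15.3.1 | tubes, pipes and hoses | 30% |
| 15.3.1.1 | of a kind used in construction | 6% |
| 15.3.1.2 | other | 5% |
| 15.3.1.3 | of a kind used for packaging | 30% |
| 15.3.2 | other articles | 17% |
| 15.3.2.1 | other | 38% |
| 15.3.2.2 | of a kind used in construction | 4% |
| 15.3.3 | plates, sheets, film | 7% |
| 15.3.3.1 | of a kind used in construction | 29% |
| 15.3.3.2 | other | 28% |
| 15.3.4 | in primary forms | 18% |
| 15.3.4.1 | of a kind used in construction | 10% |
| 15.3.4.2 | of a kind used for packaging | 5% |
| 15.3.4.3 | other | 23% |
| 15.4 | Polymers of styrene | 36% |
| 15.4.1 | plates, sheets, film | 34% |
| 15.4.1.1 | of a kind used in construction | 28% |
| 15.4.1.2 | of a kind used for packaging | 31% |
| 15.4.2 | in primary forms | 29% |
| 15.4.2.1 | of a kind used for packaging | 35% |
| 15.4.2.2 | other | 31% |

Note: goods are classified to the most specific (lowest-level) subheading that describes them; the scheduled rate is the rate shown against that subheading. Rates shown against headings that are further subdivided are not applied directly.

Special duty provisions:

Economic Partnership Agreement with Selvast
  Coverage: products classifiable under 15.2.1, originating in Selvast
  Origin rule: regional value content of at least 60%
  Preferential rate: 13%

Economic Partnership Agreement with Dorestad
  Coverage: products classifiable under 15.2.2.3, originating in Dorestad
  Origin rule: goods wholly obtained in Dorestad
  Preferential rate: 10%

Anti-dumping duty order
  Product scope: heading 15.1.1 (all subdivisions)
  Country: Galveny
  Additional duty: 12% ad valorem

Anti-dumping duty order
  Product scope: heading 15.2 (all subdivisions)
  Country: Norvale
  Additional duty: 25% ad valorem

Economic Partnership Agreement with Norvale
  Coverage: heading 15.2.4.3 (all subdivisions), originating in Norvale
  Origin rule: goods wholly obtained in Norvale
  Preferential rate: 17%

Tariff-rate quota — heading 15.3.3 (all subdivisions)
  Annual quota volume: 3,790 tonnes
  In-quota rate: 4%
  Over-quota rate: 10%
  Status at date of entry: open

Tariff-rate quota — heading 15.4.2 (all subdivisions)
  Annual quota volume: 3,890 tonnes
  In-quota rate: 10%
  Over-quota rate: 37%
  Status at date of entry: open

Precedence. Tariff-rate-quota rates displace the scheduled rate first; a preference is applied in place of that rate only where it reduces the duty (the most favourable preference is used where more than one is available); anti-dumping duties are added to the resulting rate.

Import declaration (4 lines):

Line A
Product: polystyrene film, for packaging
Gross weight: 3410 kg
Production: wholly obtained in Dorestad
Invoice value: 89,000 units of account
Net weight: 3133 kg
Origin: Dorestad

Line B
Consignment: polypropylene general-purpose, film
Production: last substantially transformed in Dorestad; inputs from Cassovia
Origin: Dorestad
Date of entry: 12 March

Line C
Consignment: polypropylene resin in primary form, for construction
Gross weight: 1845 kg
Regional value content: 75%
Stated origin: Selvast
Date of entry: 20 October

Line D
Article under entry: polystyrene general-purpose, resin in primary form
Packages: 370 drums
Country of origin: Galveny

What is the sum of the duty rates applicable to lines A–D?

Line A: polystyrene → 15.4; film → 15.4.1; for packaging → 15.4.1.2. Scheduled 31%. Dorestad agreement on 15.2.2.3: 15.4.1.2 not covered. → 31%.
Line B: polypropylene → 15.2; film → 15.2.2; general-purpose → 15.2.2.2. Scheduled 10%. Dorestad agreement on 15.2.2.3: 15.2.2.2 not covered. → 10%.
Line C: polypropylene → 15.2; resin in primary form → 15.2.1; for construction → 15.2.1.1. Scheduled 32%. Selvast agreement on 15.2.1: RVC ≥ 60% → 13% available; preferential 13%. → 13%.
Line D: polystyrene → 15.4; resin in primary form → 15.4.2; general-purpose → 15.4.2.2. Scheduled 31%. quota on 15.4.2 open → in-quota 10%. → 10%.
Sum: 31% + 10% + 13% + 10% = 64%.

64%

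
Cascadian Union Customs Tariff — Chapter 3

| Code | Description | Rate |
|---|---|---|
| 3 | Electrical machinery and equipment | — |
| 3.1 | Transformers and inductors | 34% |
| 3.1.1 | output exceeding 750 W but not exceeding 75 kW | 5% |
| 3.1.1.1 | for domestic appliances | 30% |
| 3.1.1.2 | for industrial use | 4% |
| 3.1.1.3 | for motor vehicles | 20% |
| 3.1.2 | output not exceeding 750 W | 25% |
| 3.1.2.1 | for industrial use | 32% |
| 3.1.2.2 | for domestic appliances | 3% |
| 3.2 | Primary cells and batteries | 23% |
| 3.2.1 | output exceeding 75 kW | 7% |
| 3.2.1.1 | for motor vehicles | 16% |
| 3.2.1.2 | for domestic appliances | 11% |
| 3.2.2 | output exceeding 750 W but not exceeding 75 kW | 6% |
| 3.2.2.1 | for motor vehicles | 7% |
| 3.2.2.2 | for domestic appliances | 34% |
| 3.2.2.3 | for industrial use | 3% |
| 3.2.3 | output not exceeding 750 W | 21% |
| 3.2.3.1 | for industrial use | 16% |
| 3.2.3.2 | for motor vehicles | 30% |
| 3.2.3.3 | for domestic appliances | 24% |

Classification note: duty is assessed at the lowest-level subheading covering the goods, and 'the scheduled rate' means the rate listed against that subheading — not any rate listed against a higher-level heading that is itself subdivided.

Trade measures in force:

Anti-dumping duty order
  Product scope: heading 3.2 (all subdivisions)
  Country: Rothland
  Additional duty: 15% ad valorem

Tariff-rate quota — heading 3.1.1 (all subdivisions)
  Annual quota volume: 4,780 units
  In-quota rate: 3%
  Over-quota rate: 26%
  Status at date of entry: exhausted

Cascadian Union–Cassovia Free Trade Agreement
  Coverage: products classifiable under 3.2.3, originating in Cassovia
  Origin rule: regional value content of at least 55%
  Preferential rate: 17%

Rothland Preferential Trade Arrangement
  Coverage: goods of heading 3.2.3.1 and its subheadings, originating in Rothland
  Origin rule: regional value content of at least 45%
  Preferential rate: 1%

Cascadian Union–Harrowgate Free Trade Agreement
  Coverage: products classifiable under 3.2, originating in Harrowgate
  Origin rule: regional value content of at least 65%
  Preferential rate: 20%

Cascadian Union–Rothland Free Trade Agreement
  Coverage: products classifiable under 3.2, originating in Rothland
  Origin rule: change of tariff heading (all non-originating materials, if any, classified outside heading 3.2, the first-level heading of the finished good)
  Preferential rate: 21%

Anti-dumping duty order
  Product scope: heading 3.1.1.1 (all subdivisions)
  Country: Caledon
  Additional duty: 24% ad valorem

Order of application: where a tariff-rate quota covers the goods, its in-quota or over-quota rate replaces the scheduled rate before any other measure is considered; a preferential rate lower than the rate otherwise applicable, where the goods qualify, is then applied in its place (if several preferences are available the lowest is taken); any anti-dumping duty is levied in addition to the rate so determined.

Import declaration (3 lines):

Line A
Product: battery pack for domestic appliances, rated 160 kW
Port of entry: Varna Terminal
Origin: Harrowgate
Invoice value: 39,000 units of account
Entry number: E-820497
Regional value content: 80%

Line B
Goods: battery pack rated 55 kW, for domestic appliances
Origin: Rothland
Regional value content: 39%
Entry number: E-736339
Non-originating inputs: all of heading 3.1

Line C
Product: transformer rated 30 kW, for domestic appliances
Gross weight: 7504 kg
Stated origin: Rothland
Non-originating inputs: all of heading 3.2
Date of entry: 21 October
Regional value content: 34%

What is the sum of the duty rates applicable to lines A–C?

73%

Line A: battery pack → 3.2; rated 160 kW → 3.2.1; for domestic appliances → 3.2.1.2. Scheduled 11%. Harrowgate agreement on 3.2: RVC ≥ 65% → 20% available; preference 20% not lower than 11% → no reduction. → 11%.
Line B: battery pack → 3.2; rated 55 kW → 3.2.2; for domestic appliances → 3.2.2.2. Scheduled 34%. Rothland agreement on 3.2.3.1: 3.2.2.2 not covered; Rothland agreement on 3.2: CTH met → 21% available; preferential 21%; anti-dumping (Rothland, 3.2): +15%; total 21% + 15% = 36%. → 36%.
Line C: transformer → 3.1; rated 30 kW → 3.1.1; for domestic appliances → 3.1.1.1. Scheduled 30%. quota on 3.1.1 exhausted → over-quota 26%; Rothland agreement on 3.2.3.1: 3.1.1.1 not covered; Rothland agreement on 3.2: 3.1.1.1 not covered. → 26%.
Sum: 11% + 36% + 26% = 73%.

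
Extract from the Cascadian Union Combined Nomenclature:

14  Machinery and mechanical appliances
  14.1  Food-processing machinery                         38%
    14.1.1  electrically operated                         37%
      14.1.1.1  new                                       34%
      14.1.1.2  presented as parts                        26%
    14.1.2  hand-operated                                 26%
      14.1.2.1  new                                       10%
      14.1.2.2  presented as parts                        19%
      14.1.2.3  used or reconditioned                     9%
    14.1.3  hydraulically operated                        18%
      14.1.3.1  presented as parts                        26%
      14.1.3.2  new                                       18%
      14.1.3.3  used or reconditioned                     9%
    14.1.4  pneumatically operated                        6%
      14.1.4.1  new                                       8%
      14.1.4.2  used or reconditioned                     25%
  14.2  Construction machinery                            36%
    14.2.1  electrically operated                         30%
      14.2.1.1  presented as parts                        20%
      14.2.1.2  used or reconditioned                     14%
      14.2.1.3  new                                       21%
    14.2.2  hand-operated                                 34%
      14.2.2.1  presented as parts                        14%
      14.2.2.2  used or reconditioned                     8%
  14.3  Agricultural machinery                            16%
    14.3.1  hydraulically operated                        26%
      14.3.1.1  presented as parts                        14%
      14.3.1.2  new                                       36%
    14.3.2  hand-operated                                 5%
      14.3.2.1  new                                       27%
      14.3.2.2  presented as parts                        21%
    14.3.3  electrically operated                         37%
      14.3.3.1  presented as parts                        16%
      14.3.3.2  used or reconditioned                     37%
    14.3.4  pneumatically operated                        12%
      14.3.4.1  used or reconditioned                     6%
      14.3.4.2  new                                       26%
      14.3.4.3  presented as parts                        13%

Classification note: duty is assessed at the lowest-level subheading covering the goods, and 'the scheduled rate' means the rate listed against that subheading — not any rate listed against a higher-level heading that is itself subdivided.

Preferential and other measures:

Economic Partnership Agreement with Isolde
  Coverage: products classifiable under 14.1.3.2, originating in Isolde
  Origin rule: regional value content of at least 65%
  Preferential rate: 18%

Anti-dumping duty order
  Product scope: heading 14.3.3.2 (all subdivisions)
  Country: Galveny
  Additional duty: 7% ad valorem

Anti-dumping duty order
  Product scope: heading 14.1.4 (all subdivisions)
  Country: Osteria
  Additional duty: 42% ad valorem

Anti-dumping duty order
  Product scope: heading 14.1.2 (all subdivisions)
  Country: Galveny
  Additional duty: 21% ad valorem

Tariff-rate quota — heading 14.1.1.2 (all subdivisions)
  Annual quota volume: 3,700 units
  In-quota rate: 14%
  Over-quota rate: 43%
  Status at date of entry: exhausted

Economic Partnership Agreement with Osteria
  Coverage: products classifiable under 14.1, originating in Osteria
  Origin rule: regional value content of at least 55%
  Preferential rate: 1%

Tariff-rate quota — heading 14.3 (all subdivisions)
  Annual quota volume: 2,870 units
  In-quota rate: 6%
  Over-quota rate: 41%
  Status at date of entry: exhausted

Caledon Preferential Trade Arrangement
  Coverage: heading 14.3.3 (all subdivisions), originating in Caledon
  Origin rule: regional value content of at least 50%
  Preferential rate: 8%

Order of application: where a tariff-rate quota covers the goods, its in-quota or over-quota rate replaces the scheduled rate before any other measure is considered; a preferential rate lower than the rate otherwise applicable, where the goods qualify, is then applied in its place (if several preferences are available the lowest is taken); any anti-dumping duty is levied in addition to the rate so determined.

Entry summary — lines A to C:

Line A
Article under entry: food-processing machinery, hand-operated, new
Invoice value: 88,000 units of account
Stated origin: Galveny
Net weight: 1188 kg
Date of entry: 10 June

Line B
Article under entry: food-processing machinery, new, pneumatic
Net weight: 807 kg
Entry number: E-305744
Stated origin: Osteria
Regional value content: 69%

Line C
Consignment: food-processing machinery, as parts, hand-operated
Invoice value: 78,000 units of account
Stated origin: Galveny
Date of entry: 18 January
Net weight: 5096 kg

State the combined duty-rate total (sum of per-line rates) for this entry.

Line A: food-processing → 14.1; hand-operated → 14.1.2; new → 14.1.2.1. Scheduled 10%. anti-dumping (Galveny, 14.1.2): +21%; total 10% + 21% = 31%. → 31%.
Line B: food-processing → 14.1; pneumatic → 14.1.4; new → 14.1.4.1. Scheduled 8%. Osteria agreement on 14.1: RVC ≥ 55% → 1% available; preferential 1%; anti-dumping (Osteria, 14.1.4): +42%; total 1% + 42% = 43%. → 43%.
Line C: food-processing → 14.1; hand-operated → 14.1.2; as parts → 14.1.2.2. Scheduled 19%. anti-dumping (Galveny, 14.1.2): +21%; total 19% + 21% = 40%. → 40%.
Sum: 31% + 43% + 40% = 114%.

114%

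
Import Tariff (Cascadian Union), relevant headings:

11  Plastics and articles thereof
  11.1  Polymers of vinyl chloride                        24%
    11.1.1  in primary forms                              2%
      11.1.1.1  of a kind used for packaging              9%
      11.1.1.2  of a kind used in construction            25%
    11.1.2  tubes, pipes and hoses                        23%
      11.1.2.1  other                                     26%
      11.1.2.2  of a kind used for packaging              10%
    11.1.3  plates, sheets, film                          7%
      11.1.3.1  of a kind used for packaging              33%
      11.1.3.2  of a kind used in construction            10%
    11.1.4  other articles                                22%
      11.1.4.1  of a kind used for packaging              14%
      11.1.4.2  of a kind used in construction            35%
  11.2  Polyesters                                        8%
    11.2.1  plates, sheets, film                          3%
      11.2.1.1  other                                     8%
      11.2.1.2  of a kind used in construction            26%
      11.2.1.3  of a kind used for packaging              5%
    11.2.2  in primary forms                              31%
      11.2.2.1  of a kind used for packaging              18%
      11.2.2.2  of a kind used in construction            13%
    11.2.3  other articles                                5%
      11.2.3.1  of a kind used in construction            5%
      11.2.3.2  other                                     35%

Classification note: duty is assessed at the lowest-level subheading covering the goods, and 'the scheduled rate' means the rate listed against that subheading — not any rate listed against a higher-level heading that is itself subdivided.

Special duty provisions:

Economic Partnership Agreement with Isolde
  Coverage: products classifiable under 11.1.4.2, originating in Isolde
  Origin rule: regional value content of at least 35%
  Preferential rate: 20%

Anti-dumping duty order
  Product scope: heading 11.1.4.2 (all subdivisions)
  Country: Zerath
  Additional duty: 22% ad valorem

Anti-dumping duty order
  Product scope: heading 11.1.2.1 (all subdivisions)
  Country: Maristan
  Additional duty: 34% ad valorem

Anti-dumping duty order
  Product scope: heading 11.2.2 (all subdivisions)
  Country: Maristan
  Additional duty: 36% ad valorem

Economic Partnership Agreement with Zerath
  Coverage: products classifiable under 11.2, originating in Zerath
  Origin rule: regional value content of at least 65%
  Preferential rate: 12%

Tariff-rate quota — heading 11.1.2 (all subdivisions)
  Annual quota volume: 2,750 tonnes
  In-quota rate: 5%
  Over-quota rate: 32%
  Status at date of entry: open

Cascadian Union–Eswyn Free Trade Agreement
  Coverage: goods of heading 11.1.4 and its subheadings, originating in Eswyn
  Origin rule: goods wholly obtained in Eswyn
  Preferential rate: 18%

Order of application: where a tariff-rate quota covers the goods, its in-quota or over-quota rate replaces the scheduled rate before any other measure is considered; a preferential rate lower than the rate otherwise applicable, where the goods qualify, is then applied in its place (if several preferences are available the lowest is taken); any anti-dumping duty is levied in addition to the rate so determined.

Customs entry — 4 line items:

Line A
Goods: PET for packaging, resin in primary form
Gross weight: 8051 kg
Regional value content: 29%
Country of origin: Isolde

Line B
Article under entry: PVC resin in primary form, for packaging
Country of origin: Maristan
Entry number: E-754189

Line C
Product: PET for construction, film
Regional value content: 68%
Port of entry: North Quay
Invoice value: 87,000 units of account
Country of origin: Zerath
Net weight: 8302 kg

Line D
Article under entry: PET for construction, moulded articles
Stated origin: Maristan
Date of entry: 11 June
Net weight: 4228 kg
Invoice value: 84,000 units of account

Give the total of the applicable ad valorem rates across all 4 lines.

Line A: PET → 11.2; resin in primary form → 11.2.2; for packaging → 11.2.2.1. Scheduled 18%. Isolde agreement on 11.1.4.2: 11.2.2.1 not covered. → 18%.
Line B: PVC → 11.1; resin in primary form → 11.1.1; for packaging → 11.1.1.1. Scheduled 9%. No special measure applies. → 9%.
Line C: PET → 11.2; film → 11.2.1; for construction → 11.2.1.2. Scheduled 26%. Zerath agreement on 11.2: RVC ≥ 65% → 12% available; preferential 12%. → 12%.
Line D: PET → 11.2; moulded articles → 11.2.3; for construction → 11.2.3.1. Scheduled 5%. No special measure applies. → 5%.
Sum: 18% + 9% + 12% + 5% = 44%.

44%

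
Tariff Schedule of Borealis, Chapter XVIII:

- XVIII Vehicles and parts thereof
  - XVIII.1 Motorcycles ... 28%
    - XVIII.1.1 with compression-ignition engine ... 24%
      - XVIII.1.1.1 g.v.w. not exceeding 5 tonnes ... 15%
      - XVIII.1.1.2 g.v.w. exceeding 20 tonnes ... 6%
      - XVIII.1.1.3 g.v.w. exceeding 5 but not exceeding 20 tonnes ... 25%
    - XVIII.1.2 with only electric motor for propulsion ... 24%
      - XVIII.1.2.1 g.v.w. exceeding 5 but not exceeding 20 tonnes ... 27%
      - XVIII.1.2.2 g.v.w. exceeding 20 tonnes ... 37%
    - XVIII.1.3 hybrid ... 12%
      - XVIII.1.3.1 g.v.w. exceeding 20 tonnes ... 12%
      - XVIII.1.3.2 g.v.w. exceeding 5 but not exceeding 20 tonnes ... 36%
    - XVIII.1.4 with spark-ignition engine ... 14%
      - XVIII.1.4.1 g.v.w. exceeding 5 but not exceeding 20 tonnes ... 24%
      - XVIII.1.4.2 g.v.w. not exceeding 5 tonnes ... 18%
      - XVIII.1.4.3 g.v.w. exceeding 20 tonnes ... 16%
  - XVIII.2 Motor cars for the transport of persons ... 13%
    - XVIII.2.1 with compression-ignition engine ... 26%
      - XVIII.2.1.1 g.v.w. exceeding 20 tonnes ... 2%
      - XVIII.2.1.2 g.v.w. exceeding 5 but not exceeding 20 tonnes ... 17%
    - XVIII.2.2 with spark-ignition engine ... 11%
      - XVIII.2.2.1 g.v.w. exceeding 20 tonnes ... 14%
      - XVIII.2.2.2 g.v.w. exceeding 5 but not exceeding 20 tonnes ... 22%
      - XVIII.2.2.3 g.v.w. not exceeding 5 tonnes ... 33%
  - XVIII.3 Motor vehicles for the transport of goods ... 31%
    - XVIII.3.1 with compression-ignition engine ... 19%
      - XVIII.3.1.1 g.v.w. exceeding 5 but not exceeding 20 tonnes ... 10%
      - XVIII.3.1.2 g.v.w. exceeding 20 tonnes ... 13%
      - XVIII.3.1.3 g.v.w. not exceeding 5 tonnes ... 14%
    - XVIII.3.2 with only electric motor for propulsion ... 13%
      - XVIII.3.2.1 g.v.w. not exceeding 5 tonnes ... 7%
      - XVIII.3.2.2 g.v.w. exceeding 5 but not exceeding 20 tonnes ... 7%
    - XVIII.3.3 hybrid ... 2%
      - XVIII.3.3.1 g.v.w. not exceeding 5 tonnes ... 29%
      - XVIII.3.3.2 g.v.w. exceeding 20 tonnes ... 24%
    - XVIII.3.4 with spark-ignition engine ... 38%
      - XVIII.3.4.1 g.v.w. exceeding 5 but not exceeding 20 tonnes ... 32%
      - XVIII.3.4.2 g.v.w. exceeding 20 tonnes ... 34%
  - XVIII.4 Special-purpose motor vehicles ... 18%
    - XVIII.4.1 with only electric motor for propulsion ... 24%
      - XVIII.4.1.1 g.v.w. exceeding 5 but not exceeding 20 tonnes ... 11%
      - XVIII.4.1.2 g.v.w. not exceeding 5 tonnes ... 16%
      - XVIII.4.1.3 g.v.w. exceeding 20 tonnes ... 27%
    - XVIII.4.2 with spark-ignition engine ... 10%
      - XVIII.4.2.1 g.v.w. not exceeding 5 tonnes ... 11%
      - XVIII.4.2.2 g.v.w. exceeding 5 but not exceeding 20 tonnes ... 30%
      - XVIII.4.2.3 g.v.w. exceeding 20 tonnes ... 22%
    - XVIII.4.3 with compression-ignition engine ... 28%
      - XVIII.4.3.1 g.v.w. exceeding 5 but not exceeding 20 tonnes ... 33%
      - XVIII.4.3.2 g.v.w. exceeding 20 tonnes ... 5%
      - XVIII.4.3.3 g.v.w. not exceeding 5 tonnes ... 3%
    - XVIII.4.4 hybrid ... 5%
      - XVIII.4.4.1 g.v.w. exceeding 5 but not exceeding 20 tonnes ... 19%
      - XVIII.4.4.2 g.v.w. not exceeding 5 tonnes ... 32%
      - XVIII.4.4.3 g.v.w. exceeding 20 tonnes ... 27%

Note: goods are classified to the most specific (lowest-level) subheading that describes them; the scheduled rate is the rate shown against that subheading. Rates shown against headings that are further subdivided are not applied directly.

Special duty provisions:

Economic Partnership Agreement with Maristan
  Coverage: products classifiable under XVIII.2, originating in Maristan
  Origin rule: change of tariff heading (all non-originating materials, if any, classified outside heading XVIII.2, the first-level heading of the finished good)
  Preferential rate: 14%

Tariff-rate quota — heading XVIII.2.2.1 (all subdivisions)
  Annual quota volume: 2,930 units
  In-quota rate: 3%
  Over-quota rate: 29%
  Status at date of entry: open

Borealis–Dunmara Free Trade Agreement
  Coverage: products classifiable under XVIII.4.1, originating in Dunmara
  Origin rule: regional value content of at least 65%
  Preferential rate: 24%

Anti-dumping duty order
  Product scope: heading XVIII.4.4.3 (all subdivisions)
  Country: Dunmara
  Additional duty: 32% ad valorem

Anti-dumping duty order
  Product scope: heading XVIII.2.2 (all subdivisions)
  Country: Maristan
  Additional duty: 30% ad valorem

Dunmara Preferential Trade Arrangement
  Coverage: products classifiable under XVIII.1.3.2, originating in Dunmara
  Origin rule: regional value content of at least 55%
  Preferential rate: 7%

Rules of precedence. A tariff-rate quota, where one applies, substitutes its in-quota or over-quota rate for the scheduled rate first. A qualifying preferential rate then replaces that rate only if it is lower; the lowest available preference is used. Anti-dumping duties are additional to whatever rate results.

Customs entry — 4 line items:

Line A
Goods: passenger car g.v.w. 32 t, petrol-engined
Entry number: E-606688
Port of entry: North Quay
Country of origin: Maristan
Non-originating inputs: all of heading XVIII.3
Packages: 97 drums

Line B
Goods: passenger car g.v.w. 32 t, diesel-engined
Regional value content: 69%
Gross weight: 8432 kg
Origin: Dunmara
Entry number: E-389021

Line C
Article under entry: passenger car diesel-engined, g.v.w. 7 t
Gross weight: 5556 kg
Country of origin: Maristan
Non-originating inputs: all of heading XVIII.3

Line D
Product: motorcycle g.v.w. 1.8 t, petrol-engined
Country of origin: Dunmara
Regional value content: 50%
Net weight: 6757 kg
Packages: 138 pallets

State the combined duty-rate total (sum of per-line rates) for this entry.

67%

Line A: passenger car → XVIII.2; petrol-engined → XVIII.2.2; g.v.w. 32 t → XVIII.2.2.1. Scheduled 14%. quota on XVIII.2.2.1 open → in-quota 3%; Maristan agreement on XVIII.2: CTH met → 14% available; preference 14% not lower than 3% → no reduction; anti-dumping (Maristan, XVIII.2.2): +30%; total 3% + 30% = 33%. → 33%.
Line B: passenger car → XVIII.2; diesel-engined → XVIII.2.1; g.v.w. 32 t → XVIII.2.1.1. Scheduled 2%. Dunmara agreement on XVIII.4.1: XVIII.2.1.1 not covered; Dunmara agreement on XVIII.1.3.2: XVIII.2.1.1 not covered. → 2%.
Line C: passenger car → XVIII.2; diesel-engined → XVIII.2.1; g.v.w. 7 t → XVIII.2.1.2. Scheduled 17%. Maristan agreement on XVIII.2: CTH met → 14% available; preferential 14%. → 14%.
Line D: motorcycle → XVIII.1; petrol-engined → XVIII.1.4; g.v.w. 1.8 t → XVIII.1.4.2. Scheduled 18%. Dunmara agreement on XVIII.4.1: XVIII.1.4.2 not covered; Dunmara agreement on XVIII.1.3.2: XVIII.1.4.2 not covered. → 18%.
Sum: 33% + 2% + 14% + 18% = 67%.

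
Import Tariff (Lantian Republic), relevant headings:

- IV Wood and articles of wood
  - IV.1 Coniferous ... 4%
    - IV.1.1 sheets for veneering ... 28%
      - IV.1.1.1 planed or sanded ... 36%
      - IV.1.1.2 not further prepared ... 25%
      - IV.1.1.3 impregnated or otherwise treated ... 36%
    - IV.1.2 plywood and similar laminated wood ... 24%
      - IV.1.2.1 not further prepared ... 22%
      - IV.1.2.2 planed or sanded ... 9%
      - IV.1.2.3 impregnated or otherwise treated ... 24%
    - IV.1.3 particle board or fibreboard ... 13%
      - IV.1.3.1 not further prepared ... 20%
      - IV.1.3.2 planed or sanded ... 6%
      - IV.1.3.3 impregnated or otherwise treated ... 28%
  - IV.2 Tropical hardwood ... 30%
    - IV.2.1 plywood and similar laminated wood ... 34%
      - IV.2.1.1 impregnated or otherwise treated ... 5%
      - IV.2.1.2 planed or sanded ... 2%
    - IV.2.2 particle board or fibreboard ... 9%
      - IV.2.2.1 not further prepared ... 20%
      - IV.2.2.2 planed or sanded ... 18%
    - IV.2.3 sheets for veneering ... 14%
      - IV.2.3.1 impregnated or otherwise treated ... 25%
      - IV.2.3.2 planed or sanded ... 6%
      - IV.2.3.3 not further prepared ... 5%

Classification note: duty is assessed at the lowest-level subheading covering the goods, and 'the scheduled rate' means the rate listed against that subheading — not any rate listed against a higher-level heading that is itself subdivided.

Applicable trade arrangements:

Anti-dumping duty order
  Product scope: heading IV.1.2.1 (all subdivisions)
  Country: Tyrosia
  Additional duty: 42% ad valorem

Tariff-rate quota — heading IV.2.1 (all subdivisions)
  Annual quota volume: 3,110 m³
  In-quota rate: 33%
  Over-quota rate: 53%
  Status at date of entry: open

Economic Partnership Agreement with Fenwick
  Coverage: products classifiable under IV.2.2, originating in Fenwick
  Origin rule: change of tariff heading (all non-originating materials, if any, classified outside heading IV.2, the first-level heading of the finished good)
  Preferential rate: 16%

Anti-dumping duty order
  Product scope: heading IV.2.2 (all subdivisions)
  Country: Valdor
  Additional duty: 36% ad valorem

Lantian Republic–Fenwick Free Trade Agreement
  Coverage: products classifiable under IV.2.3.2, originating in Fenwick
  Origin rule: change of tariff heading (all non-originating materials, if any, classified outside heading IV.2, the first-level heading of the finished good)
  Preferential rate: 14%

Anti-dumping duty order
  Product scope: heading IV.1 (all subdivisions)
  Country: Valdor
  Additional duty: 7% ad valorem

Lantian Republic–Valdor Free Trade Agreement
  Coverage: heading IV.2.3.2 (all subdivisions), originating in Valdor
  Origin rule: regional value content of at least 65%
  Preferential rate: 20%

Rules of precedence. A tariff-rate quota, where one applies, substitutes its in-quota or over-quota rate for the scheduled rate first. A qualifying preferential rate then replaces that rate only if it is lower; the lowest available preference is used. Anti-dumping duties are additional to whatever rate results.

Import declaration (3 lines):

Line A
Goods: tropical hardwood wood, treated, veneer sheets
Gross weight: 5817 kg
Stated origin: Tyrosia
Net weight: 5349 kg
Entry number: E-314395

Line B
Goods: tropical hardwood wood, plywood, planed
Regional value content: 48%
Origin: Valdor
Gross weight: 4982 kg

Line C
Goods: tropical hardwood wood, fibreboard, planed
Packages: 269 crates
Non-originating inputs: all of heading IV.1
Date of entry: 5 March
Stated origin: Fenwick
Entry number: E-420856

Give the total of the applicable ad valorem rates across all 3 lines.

74%

Line A: tropical hardwood → IV.2; veneer sheets → IV.2.3; treated → IV.2.3.1. Scheduled 25%. No special measure applies. → 25%.
Line B: tropical hardwood → IV.2; plywood → IV.2.1; planed → IV.2.1.2. Scheduled 2%. quota on IV.2.1 open → in-quota 33%; Valdor agreement on IV.2.3.2: IV.2.1.2 not covered. → 33%.
Line C: tropical hardwood → IV.2; fibreboard → IV.2.2; planed → IV.2.2.2. Scheduled 18%. Fenwick agreement on IV.2.2: CTH met → 16% available; Fenwick agreement on IV.2.3.2: IV.2.2.2 not covered; preferential 16%. → 16%.
Sum: 25% + 33% + 16% = 74%.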